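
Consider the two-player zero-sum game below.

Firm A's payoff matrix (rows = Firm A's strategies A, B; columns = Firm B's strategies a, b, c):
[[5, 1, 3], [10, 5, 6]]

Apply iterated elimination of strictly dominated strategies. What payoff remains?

5

Row A is strictly dominated by row B (10>5, 5>1, 6>3); eliminate A.
Column c is strictly dominated by b for Firm B (5<6); eliminate c.
Column a is strictly dominated by b for Firm B (5<10); eliminate a.
Only (B, b) remains, with payoff 5.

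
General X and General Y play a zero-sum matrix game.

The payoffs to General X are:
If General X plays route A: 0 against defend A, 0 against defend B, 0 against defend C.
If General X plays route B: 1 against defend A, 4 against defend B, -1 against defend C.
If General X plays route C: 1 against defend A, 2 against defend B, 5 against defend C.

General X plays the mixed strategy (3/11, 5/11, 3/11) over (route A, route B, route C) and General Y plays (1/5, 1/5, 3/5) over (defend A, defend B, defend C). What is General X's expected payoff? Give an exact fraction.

64/55

Against (1/5, 1/5, 3/5), each row's expected payoff is route A: 0; route B: 2/5; route C: 18/5.
Taking the (3/11, 5/11, 3/11)-weighted average: (3/11)·(0) + (5/11)·(2/5) + (3/11)·(18/5) = 64/55.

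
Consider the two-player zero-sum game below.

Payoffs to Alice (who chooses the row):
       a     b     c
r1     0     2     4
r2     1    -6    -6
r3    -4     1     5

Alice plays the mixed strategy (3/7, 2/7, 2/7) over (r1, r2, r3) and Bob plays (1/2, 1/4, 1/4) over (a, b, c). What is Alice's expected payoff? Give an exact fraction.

-3/14

Against (1/2, 1/4, 1/4), each row's expected payoff is r1: 3/2; r2: -5/2; r3: -1/2.
Taking the (3/7, 2/7, 2/7)-weighted average: (3/7)·(3/2) + (2/7)·(-5/2) + (2/7)·(-1/2) = -3/14.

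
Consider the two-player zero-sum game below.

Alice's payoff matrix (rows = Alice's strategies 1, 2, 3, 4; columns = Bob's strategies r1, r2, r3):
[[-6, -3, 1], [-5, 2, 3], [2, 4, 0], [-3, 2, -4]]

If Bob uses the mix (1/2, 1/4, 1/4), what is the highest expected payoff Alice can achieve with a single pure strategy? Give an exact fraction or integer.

2

1: (-6)·(1/2) + (-3)·(1/4) + (1)·(1/4) = -7/2.
2: (-5)·(1/2) + (2)·(1/4) + (3)·(1/4) = -5/4.
3: (2)·(1/2) + (4)·(1/4) + (0)·(1/4) = 2.
4: (-3)·(1/2) + (2)·(1/4) + (-4)·(1/4) = -2.
The best pure response is 3 with expected payoff 2.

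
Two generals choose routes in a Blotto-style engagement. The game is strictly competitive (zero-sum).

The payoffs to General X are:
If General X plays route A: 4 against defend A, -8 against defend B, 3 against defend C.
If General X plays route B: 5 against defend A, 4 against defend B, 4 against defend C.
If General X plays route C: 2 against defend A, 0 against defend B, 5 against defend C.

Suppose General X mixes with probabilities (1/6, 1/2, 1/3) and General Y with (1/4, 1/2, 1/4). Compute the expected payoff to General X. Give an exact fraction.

7/3

Against (1/4, 1/2, 1/4), each row's expected payoff is route A: -9/4; route B: 17/4; route C: 7/4.
Taking the (1/6, 1/2, 1/3)-weighted average: (1/6)·(-9/4) + (1/2)·(17/4) + (1/3)·(7/4) = 7/3.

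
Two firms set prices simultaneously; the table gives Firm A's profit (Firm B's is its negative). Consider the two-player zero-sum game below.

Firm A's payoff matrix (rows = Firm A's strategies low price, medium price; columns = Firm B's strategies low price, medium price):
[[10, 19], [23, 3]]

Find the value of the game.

Row minima are 10 and 3, so Firm A's maximin is 10; column maxima are 23 and 19, so Firm B's minimax is 19. These differ, so the equilibrium is in mixed strategies.
Let Firm A play low price with probability p. Firm B is indifferent when 10p + 23(1−p) = 19p + 3(1−p), giving p = 20/29.
Let Firm B play low price with probability q. Firm A is indifferent when 10q + 19(1−q) = 23q + 3(1−q), giving q = 16/29.
The value is 10·(16/29) + (19)·(13/29) = 407/29.

407/29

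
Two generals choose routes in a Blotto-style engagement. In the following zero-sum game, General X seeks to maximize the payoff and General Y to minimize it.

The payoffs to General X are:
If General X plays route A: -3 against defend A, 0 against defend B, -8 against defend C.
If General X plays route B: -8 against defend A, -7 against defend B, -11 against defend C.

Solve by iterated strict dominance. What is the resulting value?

-8

Column defend B is strictly dominated by defend A for General Y (-3<0, -8<-7); eliminate defend B.
Column defend A is strictly dominated by defend C for General Y (-8<-3, -11<-8); eliminate defend A.
Row route B is strictly dominated by row route A (-8>-11); eliminate route B.
Only (route A, defend C) remains, with payoff -8.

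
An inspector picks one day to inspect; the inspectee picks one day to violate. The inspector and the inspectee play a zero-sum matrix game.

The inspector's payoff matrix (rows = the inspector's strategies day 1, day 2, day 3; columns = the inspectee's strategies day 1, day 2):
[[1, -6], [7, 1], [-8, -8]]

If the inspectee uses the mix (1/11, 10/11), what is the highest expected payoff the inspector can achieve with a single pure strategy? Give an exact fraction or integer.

day 1: (1)·(1/11) + (-6)·(10/11) = -59/11.
day 2: (7)·(1/11) + (1)·(10/11) = 17/11.
day 3: (-8)·(1/11) + (-8)·(10/11) = -8.
The best pure response is day 2 with expected payoff 17/11.

17/11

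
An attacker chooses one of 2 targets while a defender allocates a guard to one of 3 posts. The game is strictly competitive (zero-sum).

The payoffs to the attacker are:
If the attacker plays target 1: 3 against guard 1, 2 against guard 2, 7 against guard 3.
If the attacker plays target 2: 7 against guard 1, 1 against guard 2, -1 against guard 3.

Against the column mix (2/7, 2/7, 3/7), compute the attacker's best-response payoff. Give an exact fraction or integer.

target 1: (3)·(2/7) + (2)·(2/7) + (7)·(3/7) = 31/7.
target 2: (7)·(2/7) + (1)·(2/7) + (-1)·(3/7) = 13/7.
The best pure response is target 1 with expected payoff 31/7.

31/7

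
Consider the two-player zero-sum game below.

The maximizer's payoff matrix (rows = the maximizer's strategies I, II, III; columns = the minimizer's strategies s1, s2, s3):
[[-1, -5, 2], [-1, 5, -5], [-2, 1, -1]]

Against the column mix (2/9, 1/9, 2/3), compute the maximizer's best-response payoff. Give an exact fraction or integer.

I: (-1)·(2/9) + (-5)·(1/9) + (2)·(2/3) = 5/9.
II: (-1)·(2/9) + (5)·(1/9) + (-5)·(2/3) = -3.
III: (-2)·(2/9) + (1)·(1/9) + (-1)·(2/3) = -1.
The best pure response is I with expected payoff 5/9.

5/9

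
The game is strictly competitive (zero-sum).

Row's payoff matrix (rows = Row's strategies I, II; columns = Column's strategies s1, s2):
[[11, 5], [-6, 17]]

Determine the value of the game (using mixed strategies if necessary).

Row minima are 5 and -6, so Row's maximin is 5; column maxima are 11 and 17, so Column's minimax is 11. These differ, so the equilibrium is in mixed strategies.
Let Row play I with probability p. Column is indifferent when 11p − 6(1−p) = 5p + 17(1−p), giving p = 23/29.
Let Column play s1 with probability q. Row is indifferent when 11q + 5(1−q) = −6q + 17(1−q), giving q = 12/29.
The value is 11·(12/29) + (5)·(17/29) = 217/29.

217/29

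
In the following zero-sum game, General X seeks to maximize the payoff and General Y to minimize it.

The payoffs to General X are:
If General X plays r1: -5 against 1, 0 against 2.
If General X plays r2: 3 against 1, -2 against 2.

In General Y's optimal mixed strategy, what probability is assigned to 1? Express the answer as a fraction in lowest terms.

Row minima are -5 and -2, so General X's maximin is -2; column maxima are 3 and 0, so General Y's minimax is 0. These differ, so the equilibrium is in mixed strategies.
Let General Y play 1 with probability q. General X is indifferent when −5q = 3q − 2(1−q), giving q = 1/5.

1/5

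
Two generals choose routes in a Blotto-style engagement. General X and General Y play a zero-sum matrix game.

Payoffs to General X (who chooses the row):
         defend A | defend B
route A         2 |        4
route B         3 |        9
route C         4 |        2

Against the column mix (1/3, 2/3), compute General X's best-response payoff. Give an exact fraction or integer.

route A: (2)·(1/3) + (4)·(2/3) = 10/3.
route B: (3)·(1/3) + (9)·(2/3) = 7.
route C: (4)·(1/3) + (2)·(2/3) = 8/3.
The best pure response is route B with expected payoff 7.

7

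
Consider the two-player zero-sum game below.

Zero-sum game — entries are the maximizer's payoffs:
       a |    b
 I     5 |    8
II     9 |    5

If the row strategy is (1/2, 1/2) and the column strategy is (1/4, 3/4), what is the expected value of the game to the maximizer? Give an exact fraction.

53/8

Against (1/4, 3/4), each row's expected payoff is I: 29/4; II: 6.
Taking the (1/2, 1/2)-weighted average: (1/2)·(29/4) + (1/2)·(6) = 53/8.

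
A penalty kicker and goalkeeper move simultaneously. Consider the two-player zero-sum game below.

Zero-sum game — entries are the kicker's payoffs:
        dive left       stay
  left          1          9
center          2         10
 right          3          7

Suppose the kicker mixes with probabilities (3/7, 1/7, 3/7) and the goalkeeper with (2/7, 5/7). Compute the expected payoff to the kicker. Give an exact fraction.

Against (2/7, 5/7), each row's expected payoff is left: 47/7; center: 54/7; right: 41/7.
Taking the (3/7, 1/7, 3/7)-weighted average: (3/7)·(47/7) + (1/7)·(54/7) + (3/7)·(41/7) = 318/49.

318/49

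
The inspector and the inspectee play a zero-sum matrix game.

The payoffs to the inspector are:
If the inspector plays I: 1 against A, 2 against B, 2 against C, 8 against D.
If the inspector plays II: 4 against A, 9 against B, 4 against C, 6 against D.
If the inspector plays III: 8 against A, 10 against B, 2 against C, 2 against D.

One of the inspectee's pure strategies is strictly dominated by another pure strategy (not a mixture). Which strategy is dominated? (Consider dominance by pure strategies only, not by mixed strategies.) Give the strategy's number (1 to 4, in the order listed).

The inspectee prefers columns that give the inspector less. Compare B with A: 1 < 2, 4 < 9, 8 < 10.
So A strictly dominates B for the inspectee; B is strictly dominated.

2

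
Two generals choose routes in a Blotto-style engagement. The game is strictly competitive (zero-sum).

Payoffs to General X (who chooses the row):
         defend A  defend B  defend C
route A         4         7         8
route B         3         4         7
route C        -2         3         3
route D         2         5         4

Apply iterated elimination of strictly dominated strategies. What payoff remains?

Row route C is strictly dominated by row route A (4>-2, 7>3, 8>3); eliminate route C.
Row route D is strictly dominated by row route A (4>2, 7>5, 8>4); eliminate route D.
Row route B is strictly dominated by row route A (4>3, 7>4, 8>7); eliminate route B.
Column defend B is strictly dominated by defend A for General Y (4<7); eliminate defend B.
Column defend C is strictly dominated by defend A for General Y (4<8); eliminate defend C.
Only (route A, defend A) remains, with payoff 4.

4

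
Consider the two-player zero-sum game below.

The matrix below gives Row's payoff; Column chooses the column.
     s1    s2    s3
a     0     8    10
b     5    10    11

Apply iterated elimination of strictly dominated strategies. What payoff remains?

Row a is strictly dominated by row b (5>0, 10>8, 11>10); eliminate a.
Column s2 is strictly dominated by s1 for Column (5<10); eliminate s2.
Column s3 is strictly dominated by s1 for Column (5<11); eliminate s3.
Only (b, s1) remains, with payoff 5.

5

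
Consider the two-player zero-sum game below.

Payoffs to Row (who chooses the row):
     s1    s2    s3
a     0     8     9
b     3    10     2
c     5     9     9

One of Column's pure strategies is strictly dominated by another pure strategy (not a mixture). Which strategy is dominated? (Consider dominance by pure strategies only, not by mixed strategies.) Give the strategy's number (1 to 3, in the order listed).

Column prefers columns that give Row less. Compare s2 with s1: 0 < 8, 3 < 10, 5 < 9.
So s1 strictly dominates s2 for Column; s2 is strictly dominated.

2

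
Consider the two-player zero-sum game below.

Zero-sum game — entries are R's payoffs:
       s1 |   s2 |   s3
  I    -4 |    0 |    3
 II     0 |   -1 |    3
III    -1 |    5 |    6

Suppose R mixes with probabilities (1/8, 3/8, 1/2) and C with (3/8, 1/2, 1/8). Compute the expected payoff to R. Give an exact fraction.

Against (3/8, 1/2, 1/8), each row's expected payoff is I: -9/8; II: -1/8; III: 23/8.
Taking the (1/8, 3/8, 1/2)-weighted average: (1/8)·(-9/8) + (3/8)·(-1/8) + (1/2)·(23/8) = 5/4.

5/4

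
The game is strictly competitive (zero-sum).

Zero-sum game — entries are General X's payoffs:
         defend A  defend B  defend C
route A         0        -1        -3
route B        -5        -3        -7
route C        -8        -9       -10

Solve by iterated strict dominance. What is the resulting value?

Row route B is strictly dominated by row route A (0>-5, -1>-3, -3>-7); eliminate route B.
Column defend B is strictly dominated by defend C for General Y (-3<-1, -10<-9); eliminate defend B.
Column defend A is strictly dominated by defend C for General Y (-3<0, -10<-8); eliminate defend A.
Row route C is strictly dominated by row route A (-3>-10); eliminate route C.
Only (route A, defend C) remains, with payoff -3.

-3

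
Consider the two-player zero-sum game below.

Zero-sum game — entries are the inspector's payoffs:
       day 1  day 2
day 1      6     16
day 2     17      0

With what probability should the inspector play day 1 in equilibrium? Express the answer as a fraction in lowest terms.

Row minima are 6 and 0, so the inspector's maximin is 6; column maxima are 17 and 16, so the inspectee's minimax is 16. These differ, so the equilibrium is in mixed strategies.
Let the inspector play day 1 with probability p. The inspectee is indifferent when 6p + 17(1−p) = 16p, giving p = 17/27.

17/27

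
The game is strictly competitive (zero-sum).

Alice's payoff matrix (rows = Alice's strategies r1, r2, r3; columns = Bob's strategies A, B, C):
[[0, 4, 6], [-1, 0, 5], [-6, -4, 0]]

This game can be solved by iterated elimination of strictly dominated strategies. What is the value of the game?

Column C is strictly dominated by A for Bob (0<6, -1<5, -6<0); eliminate C.
Column B is strictly dominated by A for Bob (0<4, -1<0, -6<-4); eliminate B.
Row r3 is strictly dominated by row r1 (0>-6); eliminate r3.
Row r2 is strictly dominated by row r1 (0>-1); eliminate r2.
Only (r1, A) remains, with payoff 0.

0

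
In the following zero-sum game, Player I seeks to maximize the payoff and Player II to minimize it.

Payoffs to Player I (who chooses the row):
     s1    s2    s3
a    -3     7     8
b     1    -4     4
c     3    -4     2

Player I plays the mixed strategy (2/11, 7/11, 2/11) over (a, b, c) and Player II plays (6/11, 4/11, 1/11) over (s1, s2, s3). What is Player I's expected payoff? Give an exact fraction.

2/121

Against (6/11, 4/11, 1/11), each row's expected payoff is a: 18/11; b: -6/11; c: 4/11.
Taking the (2/11, 7/11, 2/11)-weighted average: (2/11)·(18/11) + (7/11)·(-6/11) + (2/11)·(4/11) = 2/121.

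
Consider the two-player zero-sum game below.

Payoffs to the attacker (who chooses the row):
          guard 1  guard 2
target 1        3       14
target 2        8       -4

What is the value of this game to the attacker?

124/23

Row minima are 3 and -4, so the attacker's maximin is 3; column maxima are 8 and 14, so the defender's minimax is 8. These differ, so the equilibrium is in mixed strategies.
Let the attacker play target 1 with probability p. The defender is indifferent when 3p + 8(1−p) = 14p − 4(1−p), giving p = 12/23.
Let the defender play guard 1 with probability q. The attacker is indifferent when 3q + 14(1−q) = 8q − 4(1−q), giving q = 18/23.
The value is 3·(18/23) + (14)·(5/23) = 124/23.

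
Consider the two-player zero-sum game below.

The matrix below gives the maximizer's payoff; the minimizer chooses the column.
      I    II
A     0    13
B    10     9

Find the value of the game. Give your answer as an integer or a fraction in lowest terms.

65/7

Row minima are 0 and 9, so the maximizer's maximin is 9; column maxima are 10 and 13, so the minimizer's minimax is 10. These differ, so the equilibrium is in mixed strategies.
Let the maximizer play A with probability p. The minimizer is indifferent when 10(1−p) = 13p + 9(1−p), giving p = 1/14.
Let the minimizer play I with probability q. The maximizer is indifferent when 13(1−q) = 10q + 9(1−q), giving q = 2/7.
The value is 0·(2/7) + (13)·(5/7) = 65/7.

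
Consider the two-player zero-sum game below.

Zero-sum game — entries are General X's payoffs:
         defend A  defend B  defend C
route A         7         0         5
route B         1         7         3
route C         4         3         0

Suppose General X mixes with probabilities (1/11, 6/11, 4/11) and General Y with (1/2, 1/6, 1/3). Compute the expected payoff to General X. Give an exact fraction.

17/6

Against (1/2, 1/6, 1/3), each row's expected payoff is route A: 31/6; route B: 8/3; route C: 5/2.
Taking the (1/11, 6/11, 4/11)-weighted average: (1/11)·(31/6) + (6/11)·(8/3) + (4/11)·(5/2) = 17/6.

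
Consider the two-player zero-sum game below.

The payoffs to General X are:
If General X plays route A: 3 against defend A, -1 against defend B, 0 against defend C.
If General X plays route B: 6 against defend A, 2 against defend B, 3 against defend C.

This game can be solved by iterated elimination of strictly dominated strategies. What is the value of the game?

Row route A is strictly dominated by row route B (6>3, 2>-1, 3>0); eliminate route A.
Column defend A is strictly dominated by defend B for General Y (2<6); eliminate defend A.
Column defend C is strictly dominated by defend B for General Y (2<3); eliminate defend C.
Only (route B, defend B) remains, with payoff 2.

2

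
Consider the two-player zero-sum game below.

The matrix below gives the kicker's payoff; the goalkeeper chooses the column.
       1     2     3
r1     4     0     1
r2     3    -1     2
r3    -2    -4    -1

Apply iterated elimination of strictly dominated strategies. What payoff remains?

Column 3 is strictly dominated by 2 for the goalkeeper (0<1, -1<2, -4<-1); eliminate 3.
Column 1 is strictly dominated by 2 for the goalkeeper (0<4, -1<3, -4<-2); eliminate 1.
Row r3 is strictly dominated by row r1 (0>-4); eliminate r3.
Row r2 is strictly dominated by row r1 (0>-1); eliminate r2.
Only (r1, 2) remains, with payoff 0.

0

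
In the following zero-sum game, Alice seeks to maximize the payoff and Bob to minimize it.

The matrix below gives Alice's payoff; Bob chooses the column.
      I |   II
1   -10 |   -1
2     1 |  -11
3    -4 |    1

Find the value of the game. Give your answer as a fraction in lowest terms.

-43/17

Row 1 is strictly dominated by row 3, so Alice never plays it.
The remaining 2×2 game on (2, 3) × (I, II) has no saddle point. Let Alice play 2 with probability p; indifference gives p − 4(1−p) = −11p + (1−p), so p = 5/17.
Similarly Bob's optimal q on I is 12/17, and the value is 1·(12/17) + (-11)·(5/17) = -43/17.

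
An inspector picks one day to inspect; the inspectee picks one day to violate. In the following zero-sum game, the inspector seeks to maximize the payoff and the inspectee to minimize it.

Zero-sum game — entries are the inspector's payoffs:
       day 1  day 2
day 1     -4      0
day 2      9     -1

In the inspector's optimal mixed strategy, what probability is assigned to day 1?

Row minima are -4 and -1, so the inspector's maximin is -1; column maxima are 9 and 0, so the inspectee's minimax is 0. These differ, so the equilibrium is in mixed strategies.
Let the inspector play day 1 with probability p. The inspectee is indifferent when −4p + 9(1−p) = −(1−p), giving p = 5/7.

5/7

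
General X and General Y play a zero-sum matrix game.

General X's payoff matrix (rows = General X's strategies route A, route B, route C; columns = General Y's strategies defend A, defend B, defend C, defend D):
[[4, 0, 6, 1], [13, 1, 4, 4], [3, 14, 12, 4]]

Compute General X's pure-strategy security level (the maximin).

The worst-case payoff for each row is route A: 0, route B: 1, route C: 3.
The best of these is 3.

3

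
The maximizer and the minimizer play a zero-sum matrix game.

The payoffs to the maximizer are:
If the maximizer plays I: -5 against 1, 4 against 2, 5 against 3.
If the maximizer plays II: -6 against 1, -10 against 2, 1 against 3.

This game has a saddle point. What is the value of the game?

-5

Row minima: -5, -10 → the maximizer's maximin is -5.
Column maxima: -5, 4, 5 → the minimizer's minimax is -5.
They coincide at (I, 1), so the value is -5.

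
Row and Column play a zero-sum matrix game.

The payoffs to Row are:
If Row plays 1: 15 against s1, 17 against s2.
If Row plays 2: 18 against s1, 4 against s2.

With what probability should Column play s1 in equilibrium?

13/16

Row minima are 15 and 4, so Row's maximin is 15; column maxima are 18 and 17, so Column's minimax is 17. These differ, so the equilibrium is in mixed strategies.
Let Column play s1 with probability q. Row is indifferent when 15q + 17(1−q) = 18q + 4(1−q), giving q = 13/16.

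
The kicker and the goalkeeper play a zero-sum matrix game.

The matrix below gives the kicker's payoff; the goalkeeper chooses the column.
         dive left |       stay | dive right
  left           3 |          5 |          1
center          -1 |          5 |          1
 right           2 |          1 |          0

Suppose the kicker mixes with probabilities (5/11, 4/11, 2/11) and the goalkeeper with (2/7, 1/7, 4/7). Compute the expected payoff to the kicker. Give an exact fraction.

Against (2/7, 1/7, 4/7), each row's expected payoff is left: 15/7; center: 1; right: 5/7.
Taking the (5/11, 4/11, 2/11)-weighted average: (5/11)·(15/7) + (4/11)·(1) + (2/11)·(5/7) = 113/77.

113/77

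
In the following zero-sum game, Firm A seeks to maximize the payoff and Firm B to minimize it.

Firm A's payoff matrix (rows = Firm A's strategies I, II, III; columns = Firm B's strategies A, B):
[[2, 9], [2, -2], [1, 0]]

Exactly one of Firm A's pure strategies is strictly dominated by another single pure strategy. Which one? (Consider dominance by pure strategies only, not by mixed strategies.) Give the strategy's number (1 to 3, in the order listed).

3

Compare III with I: 2 > 1, 9 > 0.
So I strictly dominates III for Firm A; III is strictly dominated.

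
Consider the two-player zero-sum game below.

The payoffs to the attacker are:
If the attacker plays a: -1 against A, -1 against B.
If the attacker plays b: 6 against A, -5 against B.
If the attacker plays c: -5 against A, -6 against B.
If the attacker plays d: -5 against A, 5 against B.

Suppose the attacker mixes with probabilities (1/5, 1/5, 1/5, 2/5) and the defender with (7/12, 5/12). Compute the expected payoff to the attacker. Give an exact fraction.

-4/3

Against (7/12, 5/12), each row's expected payoff is a: -1; b: 17/12; c: -65/12; d: -5/6.
Taking the (1/5, 1/5, 1/5, 2/5)-weighted average: (1/5)·(-1) + (1/5)·(17/12) + (1/5)·(-65/12) + (2/5)·(-5/6) = -4/3.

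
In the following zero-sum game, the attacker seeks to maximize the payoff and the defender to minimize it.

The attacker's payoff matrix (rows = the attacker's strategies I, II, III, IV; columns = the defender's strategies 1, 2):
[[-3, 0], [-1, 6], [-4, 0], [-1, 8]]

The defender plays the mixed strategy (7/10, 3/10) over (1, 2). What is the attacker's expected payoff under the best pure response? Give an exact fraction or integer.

I: (-3)·(7/10) + (0)·(3/10) = -21/10.
II: (-1)·(7/10) + (6)·(3/10) = 11/10.
III: (-4)·(7/10) + (0)·(3/10) = -14/5.
IV: (-1)·(7/10) + (8)·(3/10) = 17/10.
The best pure response is IV with expected payoff 17/10.

17/10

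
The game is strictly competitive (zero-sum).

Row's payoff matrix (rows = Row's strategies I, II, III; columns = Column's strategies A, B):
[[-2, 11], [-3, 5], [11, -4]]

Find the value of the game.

113/28

Row II is strictly dominated by row I, so Row never plays it.
The remaining 2×2 game on (I, III) × (A, B) has no saddle point. Let Row play I with probability p; indifference gives −2p + 11(1−p) = 11p − 4(1−p), so p = 15/28.
Similarly Column's optimal q on A is 15/28, and the value is -2·(15/28) + (11)·(13/28) = 113/28.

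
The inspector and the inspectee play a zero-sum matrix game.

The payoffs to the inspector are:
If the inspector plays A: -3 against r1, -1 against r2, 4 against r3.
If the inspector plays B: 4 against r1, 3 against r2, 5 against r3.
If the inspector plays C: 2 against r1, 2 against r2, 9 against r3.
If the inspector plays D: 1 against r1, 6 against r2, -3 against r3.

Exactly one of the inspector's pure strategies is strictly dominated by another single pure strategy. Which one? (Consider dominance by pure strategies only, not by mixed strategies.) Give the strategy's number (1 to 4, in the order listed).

Compare A with B: 4 > -3, 3 > -1, 5 > 4.
So B strictly dominates A for the inspector; A is strictly dominated.

1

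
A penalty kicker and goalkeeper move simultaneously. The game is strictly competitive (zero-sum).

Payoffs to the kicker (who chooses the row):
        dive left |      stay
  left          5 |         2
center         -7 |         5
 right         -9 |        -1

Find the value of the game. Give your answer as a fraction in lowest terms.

Row right is strictly dominated by row center, so the kicker never plays it.
The remaining 2×2 game on (left, center) × (dive left, stay) has no saddle point. Let the kicker play left with probability p; indifference gives 5p − 7(1−p) = 2p + 5(1−p), so p = 4/5.
Similarly the goalkeeper's optimal q on dive left is 1/5, and the value is 5·(1/5) + (2)·(4/5) = 13/5.

13/5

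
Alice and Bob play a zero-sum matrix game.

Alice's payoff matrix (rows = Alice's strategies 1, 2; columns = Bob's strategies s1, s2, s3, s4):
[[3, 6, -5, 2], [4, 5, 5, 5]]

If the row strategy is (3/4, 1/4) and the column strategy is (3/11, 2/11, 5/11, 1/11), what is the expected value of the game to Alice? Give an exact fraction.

23/22

Against (3/11, 2/11, 5/11, 1/11), each row's expected payoff is 1: -2/11; 2: 52/11.
Taking the (3/4, 1/4)-weighted average: (3/4)·(-2/11) + (1/4)·(52/11) = 23/22.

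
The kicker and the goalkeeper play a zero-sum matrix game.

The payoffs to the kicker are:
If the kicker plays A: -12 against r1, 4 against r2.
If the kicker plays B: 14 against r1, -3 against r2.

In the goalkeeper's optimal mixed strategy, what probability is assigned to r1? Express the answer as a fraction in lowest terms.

7/33

Row minima are -12 and -3, so the kicker's maximin is -3; column maxima are 14 and 4, so the goalkeeper's minimax is 4. These differ, so the equilibrium is in mixed strategies.
Let the goalkeeper play r1 with probability q. The kicker is indifferent when −12q + 4(1−q) = 14q − 3(1−q), giving q = 7/33.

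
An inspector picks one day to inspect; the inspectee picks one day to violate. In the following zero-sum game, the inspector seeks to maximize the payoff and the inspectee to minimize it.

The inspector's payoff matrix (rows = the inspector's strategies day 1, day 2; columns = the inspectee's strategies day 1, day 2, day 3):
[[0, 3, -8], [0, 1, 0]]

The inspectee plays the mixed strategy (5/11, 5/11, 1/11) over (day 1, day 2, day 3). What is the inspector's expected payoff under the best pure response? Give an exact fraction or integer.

day 1: (0)·(5/11) + (3)·(5/11) + (-8)·(1/11) = 7/11.
day 2: (0)·(5/11) + (1)·(5/11) + (0)·(1/11) = 5/11.
The best pure response is day 1 with expected payoff 7/11.

7/11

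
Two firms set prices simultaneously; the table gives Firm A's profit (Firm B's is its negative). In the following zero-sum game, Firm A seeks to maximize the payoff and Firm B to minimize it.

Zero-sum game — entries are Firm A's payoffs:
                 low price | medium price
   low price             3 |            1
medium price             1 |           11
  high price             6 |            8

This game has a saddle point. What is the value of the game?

Row minima: 1, 1, 6 → Firm A's maximin is 6.
Column maxima: 6, 11 → Firm B's minimax is 6.
They coincide at (high price, low price), so the value is 6.

6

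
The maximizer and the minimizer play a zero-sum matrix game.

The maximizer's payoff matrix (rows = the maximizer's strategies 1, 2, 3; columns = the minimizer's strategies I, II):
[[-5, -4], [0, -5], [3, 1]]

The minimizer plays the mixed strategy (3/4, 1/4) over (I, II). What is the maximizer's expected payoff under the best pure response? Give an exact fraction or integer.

5/2

1: (-5)·(3/4) + (-4)·(1/4) = -19/4.
2: (0)·(3/4) + (-5)·(1/4) = -5/4.
3: (3)·(3/4) + (1)·(1/4) = 5/2.
The best pure response is 3 with expected payoff 5/2.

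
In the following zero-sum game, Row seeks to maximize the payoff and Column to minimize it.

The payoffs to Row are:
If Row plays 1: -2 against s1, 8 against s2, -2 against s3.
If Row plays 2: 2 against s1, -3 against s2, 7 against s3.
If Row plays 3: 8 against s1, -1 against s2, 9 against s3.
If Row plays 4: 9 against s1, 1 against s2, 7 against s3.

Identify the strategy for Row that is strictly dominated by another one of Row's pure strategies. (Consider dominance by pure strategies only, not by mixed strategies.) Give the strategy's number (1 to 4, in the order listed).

2

Compare 2 with 3: 8 > 2, -1 > -3, 9 > 7.
So 3 strictly dominates 2 for Row; 2 is strictly dominated.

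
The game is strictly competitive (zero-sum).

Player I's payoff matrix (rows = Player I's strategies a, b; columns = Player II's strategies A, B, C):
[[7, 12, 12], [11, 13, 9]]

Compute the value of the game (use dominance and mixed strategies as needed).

Column B is strictly dominated by A for Player II (it gives Player I more in every row).
The remaining 2×2 game on (a, b) × (A, C) has no saddle point. Let Player I play a with probability p; indifference gives 7p + 11(1−p) = 12p + 9(1−p), so p = 2/7.
Similarly Player II's optimal q on A is 3/7, and the value is 7·(3/7) + (12)·(4/7) = 69/7.

69/7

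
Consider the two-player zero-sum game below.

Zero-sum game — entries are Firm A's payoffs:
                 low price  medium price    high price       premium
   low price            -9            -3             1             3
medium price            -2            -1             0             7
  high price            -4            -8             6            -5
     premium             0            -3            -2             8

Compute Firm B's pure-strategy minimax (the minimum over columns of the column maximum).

-1

The worst case (largest entry) in each column is low price: 0, medium price: -1, high price: 6, premium: 8.
The best (smallest) of these is -1.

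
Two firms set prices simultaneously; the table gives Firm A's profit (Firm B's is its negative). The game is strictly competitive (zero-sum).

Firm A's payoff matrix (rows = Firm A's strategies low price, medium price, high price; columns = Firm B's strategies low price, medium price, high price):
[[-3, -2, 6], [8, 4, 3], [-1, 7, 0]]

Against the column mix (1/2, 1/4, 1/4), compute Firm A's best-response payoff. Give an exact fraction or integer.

low price: (-3)·(1/2) + (-2)·(1/4) + (6)·(1/4) = -1/2.
medium price: (8)·(1/2) + (4)·(1/4) + (3)·(1/4) = 23/4.
high price: (-1)·(1/2) + (7)·(1/4) + (0)·(1/4) = 5/4.
The best pure response is medium price with expected payoff 23/4.

23/4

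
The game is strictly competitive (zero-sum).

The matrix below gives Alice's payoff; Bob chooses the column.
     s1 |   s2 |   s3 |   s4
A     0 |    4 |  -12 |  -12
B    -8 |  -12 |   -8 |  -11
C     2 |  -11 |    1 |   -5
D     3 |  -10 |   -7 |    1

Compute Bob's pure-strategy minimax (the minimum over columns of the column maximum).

1

The worst case (largest entry) in each column is s1: 3, s2: 4, s3: 1, s4: 1.
The best (smallest) of these is 1.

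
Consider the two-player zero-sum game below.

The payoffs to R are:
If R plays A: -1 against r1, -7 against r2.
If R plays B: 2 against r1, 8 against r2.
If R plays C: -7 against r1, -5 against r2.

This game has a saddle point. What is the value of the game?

Row minima: -7, 2, -7 → R's maximin is 2.
Column maxima: 2, 8 → C's minimax is 2.
They coincide at (B, r1), so the value is 2.

2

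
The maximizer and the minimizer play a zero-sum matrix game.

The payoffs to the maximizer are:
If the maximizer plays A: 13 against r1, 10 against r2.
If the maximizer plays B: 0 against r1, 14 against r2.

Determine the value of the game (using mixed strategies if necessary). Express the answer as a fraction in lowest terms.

Row minima are 10 and 0, so the maximizer's maximin is 10; column maxima are 13 and 14, so the minimizer's minimax is 13. These differ, so the equilibrium is in mixed strategies.
Let the maximizer play A with probability p. The minimizer is indifferent when 13p = 10p + 14(1−p), giving p = 14/17.
Let the minimizer play r1 with probability q. The maximizer is indifferent when 13q + 10(1−q) = 14(1−q), giving q = 4/17.
The value is 13·(4/17) + (10)·(13/17) = 182/17.

182/17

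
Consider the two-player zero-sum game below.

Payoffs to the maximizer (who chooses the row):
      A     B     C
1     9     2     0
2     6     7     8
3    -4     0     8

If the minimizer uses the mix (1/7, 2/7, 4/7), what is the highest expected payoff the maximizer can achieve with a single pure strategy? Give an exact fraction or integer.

1: (9)·(1/7) + (2)·(2/7) + (0)·(4/7) = 13/7.
2: (6)·(1/7) + (7)·(2/7) + (8)·(4/7) = 52/7.
3: (-4)·(1/7) + (0)·(2/7) + (8)·(4/7) = 4.
The best pure response is 2 with expected payoff 52/7.

52/7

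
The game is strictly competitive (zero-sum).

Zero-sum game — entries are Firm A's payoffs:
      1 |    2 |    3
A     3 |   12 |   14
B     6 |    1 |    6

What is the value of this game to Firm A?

Column 3 is strictly dominated by 2 for Firm B (it gives Firm A more in every row).
The remaining 2×2 game on (A, B) × (1, 2) has no saddle point. Let Firm A play A with probability p; indifference gives 3p + 6(1−p) = 12p + (1−p), so p = 5/14.
Similarly Firm B's optimal q on 1 is 11/14, and the value is 3·(11/14) + (12)·(3/14) = 69/14.

69/14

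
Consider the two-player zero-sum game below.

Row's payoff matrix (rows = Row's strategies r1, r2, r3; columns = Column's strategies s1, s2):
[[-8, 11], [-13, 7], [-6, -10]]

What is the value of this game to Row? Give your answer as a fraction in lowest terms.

Row r2 is strictly dominated by row r1, so Row never plays it.
The remaining 2×2 game on (r1, r3) × (s1, s2) has no saddle point. Let Row play r1 with probability p; indifference gives −8p − 6(1−p) = 11p − 10(1−p), so p = 4/23.
Similarly Column's optimal q on s1 is 21/23, and the value is -8·(21/23) + (11)·(2/23) = -146/23.

-146/23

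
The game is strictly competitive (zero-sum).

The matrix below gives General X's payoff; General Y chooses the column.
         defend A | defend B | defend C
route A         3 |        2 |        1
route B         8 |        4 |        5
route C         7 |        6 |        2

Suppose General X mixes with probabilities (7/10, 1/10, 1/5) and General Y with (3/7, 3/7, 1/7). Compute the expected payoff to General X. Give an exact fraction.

47/14

Against (3/7, 3/7, 1/7), each row's expected payoff is route A: 16/7; route B: 41/7; route C: 41/7.
Taking the (7/10, 1/10, 1/5)-weighted average: (7/10)·(16/7) + (1/10)·(41/7) + (1/5)·(41/7) = 47/14.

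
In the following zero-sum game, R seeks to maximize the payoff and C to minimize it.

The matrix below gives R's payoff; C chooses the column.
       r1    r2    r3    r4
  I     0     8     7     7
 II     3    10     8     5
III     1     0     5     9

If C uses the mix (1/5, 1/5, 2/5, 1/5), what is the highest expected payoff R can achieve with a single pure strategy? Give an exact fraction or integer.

I: (0)·(1/5) + (8)·(1/5) + (7)·(2/5) + (7)·(1/5) = 29/5.
II: (3)·(1/5) + (10)·(1/5) + (8)·(2/5) + (5)·(1/5) = 34/5.
III: (1)·(1/5) + (0)·(1/5) + (5)·(2/5) + (9)·(1/5) = 4.
The best pure response is II with expected payoff 34/5.

34/5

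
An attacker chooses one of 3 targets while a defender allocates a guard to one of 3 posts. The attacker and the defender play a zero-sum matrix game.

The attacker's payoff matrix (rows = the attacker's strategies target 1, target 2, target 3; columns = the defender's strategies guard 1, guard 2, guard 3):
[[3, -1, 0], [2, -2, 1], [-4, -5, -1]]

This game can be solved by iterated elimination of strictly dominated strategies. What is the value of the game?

Row target 3 is strictly dominated by row target 1 (3>-4, -1>-5, 0>-1); eliminate target 3.
Column guard 3 is strictly dominated by guard 2 for the defender (-1<0, -2<1); eliminate guard 3.
Column guard 1 is strictly dominated by guard 2 for the defender (-1<3, -2<2); eliminate guard 1.
Row target 2 is strictly dominated by row target 1 (-1>-2); eliminate target 2.
Only (target 1, guard 2) remains, with payoff -1.

-1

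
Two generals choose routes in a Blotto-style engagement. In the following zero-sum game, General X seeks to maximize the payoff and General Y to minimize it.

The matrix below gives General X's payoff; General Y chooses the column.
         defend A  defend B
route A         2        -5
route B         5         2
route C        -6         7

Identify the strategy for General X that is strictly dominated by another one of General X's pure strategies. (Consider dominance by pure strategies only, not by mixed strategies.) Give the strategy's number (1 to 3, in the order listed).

1

Compare route A with route B: 5 > 2, 2 > -5.
So route B strictly dominates route A for General X; route A is strictly dominated.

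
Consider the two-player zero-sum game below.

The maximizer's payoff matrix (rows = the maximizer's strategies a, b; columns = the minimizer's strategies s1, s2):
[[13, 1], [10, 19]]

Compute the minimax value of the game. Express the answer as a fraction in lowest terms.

79/7

Row minima are 1 and 10, so the maximizer's maximin is 10; column maxima are 13 and 19, so the minimizer's minimax is 13. These differ, so the equilibrium is in mixed strategies.
Let the maximizer play a with probability p. The minimizer is indifferent when 13p + 10(1−p) = p + 19(1−p), giving p = 3/7.
Let the minimizer play s1 with probability q. The maximizer is indifferent when 13q + (1−q) = 10q + 19(1−q), giving q = 6/7.
The value is 13·(6/7) + (1)·(1/7) = 79/7.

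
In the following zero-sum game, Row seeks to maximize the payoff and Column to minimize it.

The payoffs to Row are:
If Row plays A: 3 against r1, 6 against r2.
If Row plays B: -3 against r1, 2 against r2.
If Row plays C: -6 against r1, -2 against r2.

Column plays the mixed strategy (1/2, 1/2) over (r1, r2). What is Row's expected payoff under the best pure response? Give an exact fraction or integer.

A: (3)·(1/2) + (6)·(1/2) = 9/2.
B: (-3)·(1/2) + (2)·(1/2) = -1/2.
C: (-6)·(1/2) + (-2)·(1/2) = -4.
The best pure response is A with expected payoff 9/2.

9/2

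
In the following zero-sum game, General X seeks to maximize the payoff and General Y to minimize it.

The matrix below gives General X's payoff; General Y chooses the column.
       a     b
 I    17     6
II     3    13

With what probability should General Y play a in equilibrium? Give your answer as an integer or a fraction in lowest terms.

1/3

Row minima are 6 and 3, so General X's maximin is 6; column maxima are 17 and 13, so General Y's minimax is 13. These differ, so the equilibrium is in mixed strategies.
Let General Y play a with probability q. General X is indifferent when 17q + 6(1−q) = 3q + 13(1−q), giving q = 1/3.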